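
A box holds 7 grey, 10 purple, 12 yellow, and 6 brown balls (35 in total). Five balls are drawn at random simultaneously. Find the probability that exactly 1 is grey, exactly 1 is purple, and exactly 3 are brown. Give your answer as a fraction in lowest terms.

25/5797

Unordered draws without replacement: count favorable combinations over C(35,5).
Favorable = C(7,1) · C(10,1) · C(12,0) · C(6,3) = 1400; total = C(35,5) = 324632.
P = 1400/324632 = 25/5797 ≈ 0.0043.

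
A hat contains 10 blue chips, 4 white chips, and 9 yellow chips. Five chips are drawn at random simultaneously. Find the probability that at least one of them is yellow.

Use the complement: P(at least one yellow) = 1 − P(no yellow).
P(none) = C(14,5)/C(23,5) = 2002/33649.
So P = 1 − 2002/33649 = 411/437 ≈ 0.9405.

411/437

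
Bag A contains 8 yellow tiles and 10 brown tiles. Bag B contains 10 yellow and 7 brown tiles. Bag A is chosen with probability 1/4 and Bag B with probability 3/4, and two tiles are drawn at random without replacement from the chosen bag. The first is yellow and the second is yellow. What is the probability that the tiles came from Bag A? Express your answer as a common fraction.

224/1439

P(E | Bag A) = 28/153; P(E | Bag B) = 45/136.
P(E) = 1/4·28/153 + 3/4·45/136 = 1439/4896.
By Bayes' rule, P(Bag A | E) = 7/153 / 1439/4896 = 224/1439 ≈ 0.1557.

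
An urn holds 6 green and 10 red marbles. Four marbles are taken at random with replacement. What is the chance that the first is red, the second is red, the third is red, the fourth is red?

625/4096

Multiply the conditional probability of each draw in order, with replacement (the composition resets each draw).
P = (10/16) · (10/16) · (10/16) · (10/16) = 625/4096 ≈ 0.1526.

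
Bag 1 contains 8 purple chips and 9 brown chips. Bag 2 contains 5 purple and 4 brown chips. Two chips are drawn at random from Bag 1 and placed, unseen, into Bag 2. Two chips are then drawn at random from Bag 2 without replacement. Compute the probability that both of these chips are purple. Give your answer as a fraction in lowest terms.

Condition on how many of the transferred chips are purple (from Bag 1: 8 purple of 17; then Bag 2 has 11 total).
  0 purple: C(8,0)C(9,2)/C(17,2) = 9/34; then P = C(5,2)/C(11,2) = 2/11
  1 purple: C(8,1)C(9,1)/C(17,2) = 9/17; then P = C(6,2)/C(11,2) = 3/11
  2 purple: C(8,2)C(9,0)/C(17,2) = 7/34; then P = C(7,2)/C(11,2) = 21/55
P(both purple) = 507/1870 ≈ 0.2711.

507/1870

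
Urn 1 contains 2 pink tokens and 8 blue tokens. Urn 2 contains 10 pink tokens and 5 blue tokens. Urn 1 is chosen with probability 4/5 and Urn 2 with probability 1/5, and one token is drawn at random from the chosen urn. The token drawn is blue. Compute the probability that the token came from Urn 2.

5/53

P(blue | Urn 1) = 4/5; P(blue | Urn 2) = 1/3.
P(blue) = 4/5·4/5 + 1/5·1/3 = 53/75.
By Bayes' rule, P(Urn 2 | blue) = 1/15 / 53/75 = 5/53 ≈ 0.0943.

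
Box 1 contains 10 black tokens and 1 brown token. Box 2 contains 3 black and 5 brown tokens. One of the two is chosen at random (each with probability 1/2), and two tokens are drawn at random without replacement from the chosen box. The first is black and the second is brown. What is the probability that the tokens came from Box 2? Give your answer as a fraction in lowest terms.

165/221

P(E | Box 1) = 1/11; P(E | Box 2) = 15/56.
P(E) = 1/2·1/11 + 1/2·15/56 = 221/1232.
By Bayes' rule, P(Box 2 | E) = 15/112 / 221/1232 = 165/221 ≈ 0.7466.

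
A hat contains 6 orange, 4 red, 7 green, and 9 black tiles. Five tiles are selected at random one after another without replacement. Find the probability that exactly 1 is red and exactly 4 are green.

Unordered draws without replacement: count favorable combinations over C(26,5).
Favorable = C(6,0) · C(4,1) · C(7,4) · C(9,0) = 140; total = C(26,5) = 65780.
P = 140/65780 = 7/3289 ≈ 0.0021.

7/3289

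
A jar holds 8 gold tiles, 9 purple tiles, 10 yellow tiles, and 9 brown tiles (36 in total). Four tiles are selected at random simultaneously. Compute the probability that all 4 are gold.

Unordered draws without replacement: count favorable combinations over C(36,4).
Favorable = C(8,4) · C(9,0) · C(10,0) · C(9,0) = 70; total = C(36,4) = 58905.
P = 70/58905 = 2/1683 ≈ 0.0012.

2/1683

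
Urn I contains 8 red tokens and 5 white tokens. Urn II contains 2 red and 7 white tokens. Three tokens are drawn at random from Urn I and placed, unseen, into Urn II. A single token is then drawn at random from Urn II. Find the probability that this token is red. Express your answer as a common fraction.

25/78

Condition on how many of the transferred tokens are red (from Urn I: 8 red of 13; then Urn II has 12 total).
  0 red: C(8,0)C(5,3)/C(13,3) = 5/143; then P = 2/12
  1 red: C(8,1)C(5,2)/C(13,3) = 40/143; then P = 3/12
  2 red: C(8,2)C(5,1)/C(13,3) = 70/143; then P = 4/12
  3 red: C(8,3)C(5,0)/C(13,3) = 28/143; then P = 5/12
P(red from Urn II) = 25/78 ≈ 0.3205.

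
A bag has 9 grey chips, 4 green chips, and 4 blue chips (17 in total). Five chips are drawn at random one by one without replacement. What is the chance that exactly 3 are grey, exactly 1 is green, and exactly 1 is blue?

Unordered draws without replacement: count favorable combinations over C(17,5).
Favorable = C(9,3) · C(4,1) · C(4,1) = 1344; total = C(17,5) = 6188.
P = 1344/6188 = 48/221 ≈ 0.2172.

48/221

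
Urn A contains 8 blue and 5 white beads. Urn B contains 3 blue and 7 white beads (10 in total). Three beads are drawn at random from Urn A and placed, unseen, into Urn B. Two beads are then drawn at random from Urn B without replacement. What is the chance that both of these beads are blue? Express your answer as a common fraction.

Condition on how many of the transferred beads are blue (from Urn A: 8 blue of 13; then Urn B has 13 total).
  0 blue: C(8,0)C(5,3)/C(13,3) = 5/143; then P = C(3,2)/C(13,2) = 1/26
  1 blue: C(8,1)C(5,2)/C(13,3) = 40/143; then P = C(4,2)/C(13,2) = 1/13
  2 blue: C(8,2)C(5,1)/C(13,3) = 70/143; then P = C(5,2)/C(13,2) = 5/39
  3 blue: C(8,3)C(5,0)/C(13,3) = 28/143; then P = C(6,2)/C(13,2) = 5/26
P(both blue) = 125/1014 ≈ 0.1233.

125/1014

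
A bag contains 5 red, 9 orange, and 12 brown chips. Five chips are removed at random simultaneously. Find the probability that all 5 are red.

Unordered draws without replacement: count favorable combinations over C(26,5).
Favorable = C(5,5) · C(9,0) · C(12,0) = 1; total = C(26,5) = 65780.
P = 1/65780 = 1/65780 ≈ 0.0000.

1/65780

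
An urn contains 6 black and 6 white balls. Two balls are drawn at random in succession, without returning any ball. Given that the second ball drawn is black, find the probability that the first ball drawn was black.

5/11

P(first=black and the second ball drawn is black) = (6/12)·(5/11) = 5/22.
P(the second ball drawn is black) = Σ over first color = 5/22 + 3/11 = 1/2.
By Bayes, P(first=black | the second ball drawn is black) = 5/22 / 1/2 = 5/11 ≈ 0.4545.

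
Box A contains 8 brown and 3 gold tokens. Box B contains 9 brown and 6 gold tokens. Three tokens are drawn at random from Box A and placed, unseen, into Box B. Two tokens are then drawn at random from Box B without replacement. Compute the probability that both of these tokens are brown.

1048/2805

Condition on how many of the transferred tokens are brown (from Box A: 8 brown of 11; then Box B has 18 total).
  0 brown: C(8,0)C(3,3)/C(11,3) = 1/165; then P = C(9,2)/C(18,2) = 4/17
  1 brown: C(8,1)C(3,2)/C(11,3) = 8/55; then P = C(10,2)/C(18,2) = 5/17
  2 brown: C(8,2)C(3,1)/C(11,3) = 28/55; then P = C(11,2)/C(18,2) = 55/153
  3 brown: C(8,3)C(3,0)/C(11,3) = 56/165; then P = C(12,2)/C(18,2) = 22/51
P(both brown) = 1048/2805 ≈ 0.3736.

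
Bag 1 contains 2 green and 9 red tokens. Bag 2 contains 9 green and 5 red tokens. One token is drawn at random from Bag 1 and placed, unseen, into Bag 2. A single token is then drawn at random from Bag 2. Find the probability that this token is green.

Condition on how many of the transferred tokens are green (from Bag 1: 2 green of 11; then Bag 2 has 15 total).
  0 green: C(2,0)C(9,1)/C(11,1) = 9/11; then P = 9/15
  1 green: C(2,1)C(9,0)/C(11,1) = 2/11; then P = 10/15
P(green from Bag 2) = 101/165 ≈ 0.6121.

101/165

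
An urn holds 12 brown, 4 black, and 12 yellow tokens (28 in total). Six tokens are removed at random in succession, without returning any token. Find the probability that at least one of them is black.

Use the complement: P(at least one black) = 1 − P(no black).
P(none) = C(24,6)/C(28,6) = 134596/376740.
So P = 1 − 134596/376740 = 376/585 ≈ 0.6427.

376/585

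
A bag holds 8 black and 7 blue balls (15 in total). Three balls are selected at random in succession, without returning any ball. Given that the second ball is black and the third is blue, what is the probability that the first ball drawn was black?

P(first=black and the second ball is black and the third is blue) = (8/15)·(7/14)·(7/13) = 28/195.
P(E) = Σ over first color = 28/195 + 8/65 = 4/15.
By Bayes, P(first=black | E) = 28/195 / 4/15 = 7/13 ≈ 0.5385.

7/13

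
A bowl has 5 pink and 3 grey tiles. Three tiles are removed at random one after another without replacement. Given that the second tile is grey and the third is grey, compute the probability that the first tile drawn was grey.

1/6

P(first=grey and the second tile is grey and the third is grey) = (3/8)·(2/7)·(1/6) = 1/56.
P(E) = Σ over first color = 5/56 + 1/56 = 3/28.
By Bayes, P(first=grey | E) = 1/56 / 3/28 = 1/6 ≈ 0.1667.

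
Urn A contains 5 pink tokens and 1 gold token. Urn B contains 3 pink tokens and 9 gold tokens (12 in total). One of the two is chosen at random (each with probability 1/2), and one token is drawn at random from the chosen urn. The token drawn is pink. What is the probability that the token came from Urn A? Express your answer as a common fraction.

10/13

P(pink | Urn A) = 5/6; P(pink | Urn B) = 1/4.
P(pink) = 1/2·5/6 + 1/2·1/4 = 13/24.
By Bayes' rule, P(Urn A | pink) = 5/12 / 13/24 = 10/13 ≈ 0.7692.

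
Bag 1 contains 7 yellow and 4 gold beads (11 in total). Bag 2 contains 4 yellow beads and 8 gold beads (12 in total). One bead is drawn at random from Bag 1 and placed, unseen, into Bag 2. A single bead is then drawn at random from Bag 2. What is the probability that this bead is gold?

Condition on how many of the transferred beads are gold (from Bag 1: 4 gold of 11; then Bag 2 has 13 total).
  0 gold: C(4,0)C(7,1)/C(11,1) = 7/11; then P = 8/13
  1 gold: C(4,1)C(7,0)/C(11,1) = 4/11; then P = 9/13
P(gold from Bag 2) = 92/143 ≈ 0.6434.

92/143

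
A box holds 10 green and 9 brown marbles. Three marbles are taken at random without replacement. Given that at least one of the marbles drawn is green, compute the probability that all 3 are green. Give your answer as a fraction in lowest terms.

P(all 3 green) = C(10,3)/C(19,3) = 40/323; P(at least one green) = 1 − C(9,3)/C(19,3) = 295/323.
Since 'all 3 green' ⊆ 'at least one green', P(all 3 | at least one) = 40/323 / 295/323 = 8/59 ≈ 0.1356.

8/59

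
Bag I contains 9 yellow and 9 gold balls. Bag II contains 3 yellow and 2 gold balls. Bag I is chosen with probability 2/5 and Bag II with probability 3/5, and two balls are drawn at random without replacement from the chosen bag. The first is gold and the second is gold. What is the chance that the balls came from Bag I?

P(E | Bag I) = 4/17; P(E | Bag II) = 1/10.
P(E) = 2/5·4/17 + 3/5·1/10 = 131/850.
By Bayes' rule, P(Bag I | E) = 8/85 / 131/850 = 80/131 ≈ 0.6107.

80/131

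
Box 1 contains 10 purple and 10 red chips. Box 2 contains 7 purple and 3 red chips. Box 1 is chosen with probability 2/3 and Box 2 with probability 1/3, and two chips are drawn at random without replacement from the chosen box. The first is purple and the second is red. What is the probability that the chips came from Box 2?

P(E | Box 1) = 5/19; P(E | Box 2) = 7/30.
P(E) = 2/3·5/19 + 1/3·7/30 = 433/1710.
By Bayes' rule, P(Box 2 | E) = 7/90 / 433/1710 = 133/433 ≈ 0.3072.

133/433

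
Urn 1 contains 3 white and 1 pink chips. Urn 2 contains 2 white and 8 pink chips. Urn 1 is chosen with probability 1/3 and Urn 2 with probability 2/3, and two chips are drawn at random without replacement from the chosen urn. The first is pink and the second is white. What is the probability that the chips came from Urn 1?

45/109

P(E | Urn 1) = 1/4; P(E | Urn 2) = 8/45.
P(E) = 1/3·1/4 + 2/3·8/45 = 109/540.
By Bayes' rule, P(Urn 1 | E) = 1/12 / 109/540 = 45/109 ≈ 0.4128.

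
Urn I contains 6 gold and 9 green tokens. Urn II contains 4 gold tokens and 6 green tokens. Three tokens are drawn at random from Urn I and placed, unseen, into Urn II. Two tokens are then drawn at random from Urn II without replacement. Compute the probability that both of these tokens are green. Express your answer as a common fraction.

Condition on how many of the transferred tokens are green (from Urn I: 9 green of 15; then Urn II has 13 total).
  0 green: C(9,0)C(6,3)/C(15,3) = 4/91; then P = C(6,2)/C(13,2) = 5/26
  1 green: C(9,1)C(6,2)/C(15,3) = 27/91; then P = C(7,2)/C(13,2) = 7/26
  2 green: C(9,2)C(6,1)/C(15,3) = 216/455; then P = C(8,2)/C(13,2) = 14/39
  3 green: C(9,3)C(6,0)/C(15,3) = 12/65; then P = C(9,2)/C(13,2) = 6/13
P(both green) = 313/910 ≈ 0.3440.

313/910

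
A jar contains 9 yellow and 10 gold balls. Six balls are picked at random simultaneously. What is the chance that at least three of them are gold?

Sum the hypergeometric tail for j = 3,…,6 gold balls.
Favorable = C(10,3)·C(9,3) + C(10,4)·C(9,2) + C(10,5)·C(9,1) + C(10,6)·C(9,0) = 20118; total = C(19,6) = 27132.
P = 20118/27132 = 479/646 ≈ 0.7415.

479/646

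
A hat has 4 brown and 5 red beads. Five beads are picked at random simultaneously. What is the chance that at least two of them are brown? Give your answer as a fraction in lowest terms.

Sum the hypergeometric tail for j = 2,…,4 brown beads.
Favorable = C(4,2)·C(5,3) + C(4,3)·C(5,2) + C(4,4)·C(5,1) = 105; total = C(9,5) = 126.
P = 105/126 = 5/6 ≈ 0.8333.

5/6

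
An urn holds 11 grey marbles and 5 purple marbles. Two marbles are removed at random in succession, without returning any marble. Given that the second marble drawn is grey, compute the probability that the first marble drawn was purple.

1/3

P(first=purple and the second marble drawn is grey) = (5/16)·(11/15) = 11/48.
P(the second marble drawn is grey) = Σ over first color = 11/24 + 11/48 = 11/16.
By Bayes, P(first=purple | the second marble drawn is grey) = 11/48 / 11/16 = 1/3 ≈ 0.3333.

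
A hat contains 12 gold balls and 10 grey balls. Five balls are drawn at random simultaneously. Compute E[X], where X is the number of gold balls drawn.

30/11

By linearity of expectation, E[X] = Σ P(draw i is gold); by symmetry each draw (even without replacement) has P(gold) = 12/22.
E[X] = 5 · 12/22 = 30/11 ≈ 2.7273.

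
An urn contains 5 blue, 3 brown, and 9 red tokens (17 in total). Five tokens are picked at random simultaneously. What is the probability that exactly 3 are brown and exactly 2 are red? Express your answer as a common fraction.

Unordered draws without replacement: count favorable combinations over C(17,5).
Favorable = C(5,0) · C(3,3) · C(9,2) = 36; total = C(17,5) = 6188.
P = 36/6188 = 9/1547 ≈ 0.0058.

9/1547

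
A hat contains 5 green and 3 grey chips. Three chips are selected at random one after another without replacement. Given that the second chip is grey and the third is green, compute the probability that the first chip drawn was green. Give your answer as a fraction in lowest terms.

2/3

P(first=green and the second chip is grey and the third is green) = (5/8)·(3/7)·(4/6) = 5/28.
P(E) = Σ over first color = 5/28 + 5/56 = 15/56.
By Bayes, P(first=green | E) = 5/28 / 15/56 = 2/3 ≈ 0.6667.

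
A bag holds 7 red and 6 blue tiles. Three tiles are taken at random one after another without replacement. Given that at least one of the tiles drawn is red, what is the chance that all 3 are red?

P(all 3 red) = C(7,3)/C(13,3) = 35/286; P(at least one red) = 1 − C(6,3)/C(13,3) = 133/143.
Since 'all 3 red' ⊆ 'at least one red', P(all 3 | at least one) = 35/286 / 133/143 = 5/38 ≈ 0.1316.

5/38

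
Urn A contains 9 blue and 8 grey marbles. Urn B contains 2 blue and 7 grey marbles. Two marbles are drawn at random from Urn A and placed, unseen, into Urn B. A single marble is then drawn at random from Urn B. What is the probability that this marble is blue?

Condition on how many of the transferred marbles are blue (from Urn A: 9 blue of 17; then Urn B has 11 total).
  0 blue: C(9,0)C(8,2)/C(17,2) = 7/34; then P = 2/11
  1 blue: C(9,1)C(8,1)/C(17,2) = 9/17; then P = 3/11
  2 blue: C(9,2)C(8,0)/C(17,2) = 9/34; then P = 4/11
P(blue from Urn B) = 52/187 ≈ 0.2781.

52/187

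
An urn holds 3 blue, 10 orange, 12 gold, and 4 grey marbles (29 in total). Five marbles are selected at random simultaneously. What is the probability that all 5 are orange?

4/1885

Unordered draws without replacement: count favorable combinations over C(29,5).
Favorable = C(3,0) · C(10,5) · C(12,0) · C(4,0) = 252; total = C(29,5) = 118755.
P = 252/118755 = 4/1885 ≈ 0.0021.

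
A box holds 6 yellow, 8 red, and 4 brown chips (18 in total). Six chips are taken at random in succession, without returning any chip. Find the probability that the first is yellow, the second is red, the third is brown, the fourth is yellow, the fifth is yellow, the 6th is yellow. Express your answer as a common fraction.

Multiply the conditional probability of each draw in order, without replacement, so each draw removes one from its color and from the total.
P = (6/18) · (8/17) · (4/16) · (5/15) · (4/14) · (3/13) = 4/4641 ≈ 0.0009.

4/4641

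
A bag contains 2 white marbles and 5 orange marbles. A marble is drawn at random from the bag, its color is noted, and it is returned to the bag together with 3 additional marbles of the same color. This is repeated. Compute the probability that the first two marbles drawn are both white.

1/7

After a white draw the bag holds 5 white out of 10.
P = (2/7)·(5/10) = 1/7 ≈ 0.1429.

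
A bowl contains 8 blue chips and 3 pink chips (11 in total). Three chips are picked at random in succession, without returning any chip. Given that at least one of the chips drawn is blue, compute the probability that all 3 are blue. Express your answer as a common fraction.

P(all 3 blue) = C(8,3)/C(11,3) = 56/165; P(at least one blue) = 1 − C(3,3)/C(11,3) = 164/165.
Since 'all 3 blue' ⊆ 'at least one blue', P(all 3 | at least one) = 56/165 / 164/165 = 14/41 ≈ 0.3415.

14/41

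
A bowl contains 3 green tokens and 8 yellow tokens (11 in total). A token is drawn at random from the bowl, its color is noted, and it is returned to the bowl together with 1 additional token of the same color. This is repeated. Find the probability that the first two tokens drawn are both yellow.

6/11

After a yellow draw the bowl holds 9 yellow out of 12.
P = (8/11)·(9/12) = 6/11 ≈ 0.5455.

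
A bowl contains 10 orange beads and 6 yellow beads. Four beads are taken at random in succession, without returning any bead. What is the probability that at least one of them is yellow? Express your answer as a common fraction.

Use the complement: P(at least one yellow) = 1 − P(no yellow).
P(none) = C(10,4)/C(16,4) = 210/1820.
So P = 1 − 210/1820 = 23/26 ≈ 0.8846.

23/26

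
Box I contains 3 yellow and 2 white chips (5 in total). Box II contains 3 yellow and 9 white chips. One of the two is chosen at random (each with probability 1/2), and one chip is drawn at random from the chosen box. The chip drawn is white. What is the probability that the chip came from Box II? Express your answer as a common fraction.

P(white | Box I) = 2/5; P(white | Box II) = 3/4.
P(white) = 1/2·2/5 + 1/2·3/4 = 23/40.
By Bayes' rule, P(Box II | white) = 3/8 / 23/40 = 15/23 ≈ 0.6522.

15/23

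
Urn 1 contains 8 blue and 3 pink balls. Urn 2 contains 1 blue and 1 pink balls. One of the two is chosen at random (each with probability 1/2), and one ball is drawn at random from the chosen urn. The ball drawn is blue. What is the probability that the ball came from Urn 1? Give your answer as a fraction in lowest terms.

P(blue | Urn 1) = 8/11; P(blue | Urn 2) = 1/2.
P(blue) = 1/2·8/11 + 1/2·1/2 = 27/44.
By Bayes' rule, P(Urn 1 | blue) = 4/11 / 27/44 = 16/27 ≈ 0.5926.

16/27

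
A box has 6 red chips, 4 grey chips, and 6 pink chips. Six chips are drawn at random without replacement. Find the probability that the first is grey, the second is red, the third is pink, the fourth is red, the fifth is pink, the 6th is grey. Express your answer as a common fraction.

15/8008

Multiply the conditional probability of each draw in order, without replacement, so each draw removes one from its color and from the total.
P = (4/16) · (6/15) · (6/14) · (5/13) · (5/12) · (3/11) = 15/8008 ≈ 0.0019.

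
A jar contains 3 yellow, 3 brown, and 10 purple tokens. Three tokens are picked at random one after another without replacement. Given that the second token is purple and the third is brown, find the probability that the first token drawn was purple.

9/14

P(first=purple and the second token is purple and the third is brown) = (10/16)·(9/15)·(3/14) = 9/112.
P(E) = Σ over first color = 3/112 + 1/56 + 9/112 = 1/8.
By Bayes, P(first=purple | E) = 9/112 / 1/8 = 9/14 ≈ 0.6429.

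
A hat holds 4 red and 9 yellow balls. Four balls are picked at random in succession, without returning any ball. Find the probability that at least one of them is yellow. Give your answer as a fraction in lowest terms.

Use the complement: P(at least one yellow) = 1 − P(no yellow).
P(none) = C(4,4)/C(13,4) = 1/715.
So P = 1 − 1/715 = 714/715 ≈ 0.9986.

714/715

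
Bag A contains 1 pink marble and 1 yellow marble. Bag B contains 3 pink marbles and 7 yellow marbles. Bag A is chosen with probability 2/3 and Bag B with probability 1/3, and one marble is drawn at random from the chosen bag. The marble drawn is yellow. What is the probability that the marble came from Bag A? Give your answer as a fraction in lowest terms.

10/17

P(yellow | Bag A) = 1/2; P(yellow | Bag B) = 7/10.
P(yellow) = 2/3·1/2 + 1/3·7/10 = 17/30.
By Bayes' rule, P(Bag A | yellow) = 1/3 / 17/30 = 10/17 ≈ 0.5882.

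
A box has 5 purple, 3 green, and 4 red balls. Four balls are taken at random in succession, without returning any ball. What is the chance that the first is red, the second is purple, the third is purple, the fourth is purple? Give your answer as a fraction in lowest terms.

Multiply the conditional probability of each draw in order, without replacement, so each draw removes one from its color and from the total.
P = (4/12) · (5/11) · (4/10) · (3/9) = 2/99 ≈ 0.0202.

2/99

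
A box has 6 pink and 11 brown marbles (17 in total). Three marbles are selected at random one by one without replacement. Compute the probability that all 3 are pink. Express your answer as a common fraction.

1/34

Unordered draws without replacement: count favorable combinations over C(17,3).
Favorable = C(6,3) · C(11,0) = 20; total = C(17,3) = 680.
P = 20/680 = 1/34 ≈ 0.0294.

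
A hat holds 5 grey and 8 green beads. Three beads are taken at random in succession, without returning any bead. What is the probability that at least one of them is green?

Use the complement: P(at least one green) = 1 − P(no green).
P(none) = C(5,3)/C(13,3) = 10/286.
So P = 1 − 10/286 = 138/143 ≈ 0.9650.

138/143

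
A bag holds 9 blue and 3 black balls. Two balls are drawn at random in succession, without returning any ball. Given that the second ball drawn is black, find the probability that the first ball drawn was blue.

9/11

P(first=blue and the second ball drawn is black) = (9/12)·(3/11) = 9/44.
P(the second ball drawn is black) = Σ over first color = 9/44 + 1/22 = 1/4.
By Bayes, P(first=blue | the second ball drawn is black) = 9/44 / 1/4 = 9/11 ≈ 0.8182.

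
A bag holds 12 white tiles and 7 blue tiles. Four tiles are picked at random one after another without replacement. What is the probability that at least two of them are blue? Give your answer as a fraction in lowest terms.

Sum the hypergeometric tail for j = 2,…,4 blue tiles.
Favorable = C(7,2)·C(12,2) + C(7,3)·C(12,1) + C(7,4)·C(12,0) = 1841; total = C(19,4) = 3876.
P = 1841/3876 = 1841/3876 ≈ 0.4750.

1841/3876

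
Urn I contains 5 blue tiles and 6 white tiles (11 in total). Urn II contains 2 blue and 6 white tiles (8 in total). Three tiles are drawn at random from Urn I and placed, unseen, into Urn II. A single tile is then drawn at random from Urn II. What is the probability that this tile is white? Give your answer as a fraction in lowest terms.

84/121

Condition on how many of the transferred tiles are white (from Urn I: 6 white of 11; then Urn II has 11 total).
  0 white: C(6,0)C(5,3)/C(11,3) = 2/33; then P = 6/11
  1 white: C(6,1)C(5,2)/C(11,3) = 4/11; then P = 7/11
  2 white: C(6,2)C(5,1)/C(11,3) = 5/11; then P = 8/11
  3 white: C(6,3)C(5,0)/C(11,3) = 4/33; then P = 9/11
P(white from Urn II) = 84/121 ≈ 0.6942.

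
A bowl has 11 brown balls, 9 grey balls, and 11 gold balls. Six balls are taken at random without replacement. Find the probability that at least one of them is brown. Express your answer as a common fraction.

232507/245427

Use the complement: P(at least one brown) = 1 − P(no brown).
P(none) = C(20,6)/C(31,6) = 38760/736281.
So P = 1 − 38760/736281 = 232507/245427 ≈ 0.9474.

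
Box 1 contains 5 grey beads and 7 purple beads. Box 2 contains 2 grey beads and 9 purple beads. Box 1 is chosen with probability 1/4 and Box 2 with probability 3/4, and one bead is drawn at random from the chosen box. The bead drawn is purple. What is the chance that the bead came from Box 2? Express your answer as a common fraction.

324/401

P(purple | Box 1) = 7/12; P(purple | Box 2) = 9/11.
P(purple) = 1/4·7/12 + 3/4·9/11 = 401/528.
By Bayes' rule, P(Box 2 | purple) = 27/44 / 401/528 = 324/401 ≈ 0.8080.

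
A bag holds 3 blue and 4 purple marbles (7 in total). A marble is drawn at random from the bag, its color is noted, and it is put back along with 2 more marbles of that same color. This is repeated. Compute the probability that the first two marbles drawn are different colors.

Either blue then purple, or purple then blue; after the first draw the total is 9.
P = (3/7)·(4/9) + (4/7)·(3/9) = 8/21 ≈ 0.3810.

8/21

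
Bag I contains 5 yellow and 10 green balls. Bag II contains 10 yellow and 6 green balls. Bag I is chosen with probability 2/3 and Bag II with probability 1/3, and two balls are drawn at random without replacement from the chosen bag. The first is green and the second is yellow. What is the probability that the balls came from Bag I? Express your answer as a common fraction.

P(E | Bag I) = 5/21; P(E | Bag II) = 1/4.
P(E) = 2/3·5/21 + 1/3·1/4 = 61/252.
By Bayes' rule, P(Bag I | E) = 10/63 / 61/252 = 40/61 ≈ 0.6557.

40/61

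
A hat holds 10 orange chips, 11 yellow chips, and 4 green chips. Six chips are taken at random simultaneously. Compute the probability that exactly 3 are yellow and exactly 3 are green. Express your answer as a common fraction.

3/805

Unordered draws without replacement: count favorable combinations over C(25,6).
Favorable = C(10,0) · C(11,3) · C(4,3) = 660; total = C(25,6) = 177100.
P = 660/177100 = 3/805 ≈ 0.0037.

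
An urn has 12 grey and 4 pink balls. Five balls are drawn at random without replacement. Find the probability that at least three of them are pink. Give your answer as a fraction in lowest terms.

23/364

Sum the hypergeometric tail for j = 3,…,4 pink balls.
Favorable = C(4,3)·C(12,2) + C(4,4)·C(12,1) = 276; total = C(16,5) = 4368.
P = 276/4368 = 23/364 ≈ 0.0632.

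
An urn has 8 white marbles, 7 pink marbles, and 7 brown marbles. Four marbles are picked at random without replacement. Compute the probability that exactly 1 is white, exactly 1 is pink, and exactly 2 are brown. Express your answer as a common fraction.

168/1045

Unordered draws without replacement: count favorable combinations over C(22,4).
Favorable = C(8,1) · C(7,1) · C(7,2) = 1176; total = C(22,4) = 7315.
P = 1176/7315 = 168/1045 ≈ 0.1608.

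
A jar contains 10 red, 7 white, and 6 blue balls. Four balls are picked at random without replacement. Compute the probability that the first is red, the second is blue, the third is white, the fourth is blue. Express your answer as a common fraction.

5/506

Multiply the conditional probability of each draw in order, without replacement, so each draw removes one from its color and from the total.
P = (10/23) · (6/22) · (7/21) · (5/20) = 5/506 ≈ 0.0099.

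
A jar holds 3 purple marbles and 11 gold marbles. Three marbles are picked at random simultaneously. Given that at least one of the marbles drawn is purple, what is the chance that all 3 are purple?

P(all 3 purple) = C(3,3)/C(14,3) = 1/364; P(at least one purple) = 1 − C(11,3)/C(14,3) = 199/364.
Since 'all 3 purple' ⊆ 'at least one purple', P(all 3 | at least one) = 1/364 / 199/364 = 1/199 ≈ 0.0050.

1/199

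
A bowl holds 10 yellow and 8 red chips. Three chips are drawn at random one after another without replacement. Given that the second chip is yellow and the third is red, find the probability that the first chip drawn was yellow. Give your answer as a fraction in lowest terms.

P(first=yellow and the second chip is yellow and the third is red) = (10/18)·(9/17)·(8/16) = 5/34.
P(E) = Σ over first color = 5/34 + 35/306 = 40/153.
By Bayes, P(first=yellow | E) = 5/34 / 40/153 = 9/16 ≈ 0.5625.

9/16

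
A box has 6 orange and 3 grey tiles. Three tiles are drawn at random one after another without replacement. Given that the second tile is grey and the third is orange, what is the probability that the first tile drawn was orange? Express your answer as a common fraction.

5/7

P(first=orange and the second tile is grey and the third is orange) = (6/9)·(3/8)·(5/7) = 5/28.
P(E) = Σ over first color = 5/28 + 1/14 = 1/4.
By Bayes, P(first=orange | E) = 5/28 / 1/4 = 5/7 ≈ 0.7143.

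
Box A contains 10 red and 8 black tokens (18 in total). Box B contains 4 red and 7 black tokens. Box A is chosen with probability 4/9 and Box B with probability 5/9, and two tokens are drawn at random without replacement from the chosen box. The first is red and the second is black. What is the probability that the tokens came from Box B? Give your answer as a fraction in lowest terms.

1071/1951

P(E | Box A) = 40/153; P(E | Box B) = 14/55.
P(E) = 4/9·40/153 + 5/9·14/55 = 3902/15147.
By Bayes' rule, P(Box B | E) = 14/99 / 3902/15147 = 1071/1951 ≈ 0.5489.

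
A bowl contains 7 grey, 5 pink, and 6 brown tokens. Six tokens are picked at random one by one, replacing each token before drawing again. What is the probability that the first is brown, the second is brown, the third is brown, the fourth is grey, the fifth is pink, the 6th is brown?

35/26244

Multiply the conditional probability of each draw in order, with replacement (the composition resets each draw).
P = (6/18) · (6/18) · (6/18) · (7/18) · (5/18) · (6/18) = 35/26244 ≈ 0.0013.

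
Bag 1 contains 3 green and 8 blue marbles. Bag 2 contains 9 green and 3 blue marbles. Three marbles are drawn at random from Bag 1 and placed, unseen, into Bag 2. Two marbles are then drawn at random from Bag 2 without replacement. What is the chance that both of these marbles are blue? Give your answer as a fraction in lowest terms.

29/275

Condition on how many of the transferred marbles are blue (from Bag 1: 8 blue of 11; then Bag 2 has 15 total).
  0 blue: C(8,0)C(3,3)/C(11,3) = 1/165; then P = C(3,2)/C(15,2) = 1/35
  1 blue: C(8,1)C(3,2)/C(11,3) = 8/55; then P = C(4,2)/C(15,2) = 2/35
  2 blue: C(8,2)C(3,1)/C(11,3) = 28/55; then P = C(5,2)/C(15,2) = 2/21
  3 blue: C(8,3)C(3,0)/C(11,3) = 56/165; then P = C(6,2)/C(15,2) = 1/7
P(both blue) = 29/275 ≈ 0.1055.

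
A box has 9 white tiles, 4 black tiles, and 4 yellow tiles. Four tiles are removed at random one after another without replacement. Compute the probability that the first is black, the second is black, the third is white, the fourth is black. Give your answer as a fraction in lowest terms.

Multiply the conditional probability of each draw in order, without replacement, so each draw removes one from its color and from the total.
P = (4/17) · (3/16) · (9/15) · (2/14) = 9/2380 ≈ 0.0038.

9/2380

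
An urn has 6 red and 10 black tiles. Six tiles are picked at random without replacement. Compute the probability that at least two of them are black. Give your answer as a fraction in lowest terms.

Sum the hypergeometric tail for j = 2,…,6 black tiles.
Favorable = C(10,2)·C(6,4) + C(10,3)·C(6,3) + C(10,4)·C(6,2) + C(10,5)·C(6,1) + C(10,6)·C(6,0) = 7947; total = C(16,6) = 8008.
P = 7947/8008 = 7947/8008 ≈ 0.9924.

7947/8008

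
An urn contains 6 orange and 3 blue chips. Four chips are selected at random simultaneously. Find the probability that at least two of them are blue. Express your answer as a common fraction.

17/42

Sum the hypergeometric tail for j = 2,…,3 blue chips.
Favorable = C(3,2)·C(6,2) + C(3,3)·C(6,1) = 51; total = C(9,4) = 126.
P = 51/126 = 17/42 ≈ 0.4048.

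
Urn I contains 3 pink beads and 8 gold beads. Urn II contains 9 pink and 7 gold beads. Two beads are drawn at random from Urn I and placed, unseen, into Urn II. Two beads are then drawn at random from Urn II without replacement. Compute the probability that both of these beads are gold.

Condition on how many of the transferred beads are gold (from Urn I: 8 gold of 11; then Urn II has 18 total).
  0 gold: C(8,0)C(3,2)/C(11,2) = 3/55; then P = C(7,2)/C(18,2) = 7/51
  1 gold: C(8,1)C(3,1)/C(11,2) = 24/55; then P = C(8,2)/C(18,2) = 28/153
  2 gold: C(8,2)C(3,0)/C(11,2) = 28/55; then P = C(9,2)/C(18,2) = 4/17
P(both gold) = 581/2805 ≈ 0.2071.

581/2805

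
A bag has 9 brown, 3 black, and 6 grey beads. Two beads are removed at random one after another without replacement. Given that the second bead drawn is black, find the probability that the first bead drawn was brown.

P(first=brown and the second bead drawn is black) = (9/18)·(3/17) = 3/34.
P(the second bead drawn is black) = Σ over first color = 3/34 + 1/51 + 1/17 = 1/6.
By Bayes, P(first=brown | the second bead drawn is black) = 3/34 / 1/6 = 9/17 ≈ 0.5294.

9/17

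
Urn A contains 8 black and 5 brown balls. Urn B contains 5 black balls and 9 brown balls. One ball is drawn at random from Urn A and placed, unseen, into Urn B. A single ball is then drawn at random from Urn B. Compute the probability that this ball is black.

Condition on how many of the transferred balls are black (from Urn A: 8 black of 13; then Urn B has 15 total).
  0 black: C(8,0)C(5,1)/C(13,1) = 5/13; then P = 5/15
  1 black: C(8,1)C(5,0)/C(13,1) = 8/13; then P = 6/15
P(black from Urn B) = 73/195 ≈ 0.3744.

73/195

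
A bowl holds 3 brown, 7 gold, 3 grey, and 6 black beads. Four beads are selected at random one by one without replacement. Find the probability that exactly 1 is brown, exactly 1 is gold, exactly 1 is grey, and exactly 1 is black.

63/646

Unordered draws without replacement: count favorable combinations over C(19,4).
Favorable = C(3,1) · C(7,1) · C(3,1) · C(6,1) = 378; total = C(19,4) = 3876.
P = 378/3876 = 63/646 ≈ 0.0975.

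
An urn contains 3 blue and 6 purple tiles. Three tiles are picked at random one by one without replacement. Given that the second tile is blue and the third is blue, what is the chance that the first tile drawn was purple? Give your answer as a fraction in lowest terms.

6/7

P(first=purple and the second tile is blue and the third is blue) = (6/9)·(3/8)·(2/7) = 1/14.
P(E) = Σ over first color = 1/84 + 1/14 = 1/12.
By Bayes, P(first=purple | E) = 1/14 / 1/12 = 6/7 ≈ 0.8571.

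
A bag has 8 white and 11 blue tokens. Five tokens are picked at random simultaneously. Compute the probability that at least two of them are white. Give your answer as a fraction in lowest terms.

1421/1938

Sum the hypergeometric tail for j = 2,…,5 white tokens.
Favorable = C(8,2)·C(11,3) + C(8,3)·C(11,2) + C(8,4)·C(11,1) + C(8,5)·C(11,0) = 8526; total = C(19,5) = 11628.
P = 8526/11628 = 1421/1938 ≈ 0.7332.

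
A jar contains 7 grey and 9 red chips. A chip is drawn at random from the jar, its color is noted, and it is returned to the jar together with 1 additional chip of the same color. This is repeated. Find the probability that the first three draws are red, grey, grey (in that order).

Track the composition after each reinforcement of +1.
P = (9/16) · (7/17) · (8/18) = 7/68 ≈ 0.1029.

7/68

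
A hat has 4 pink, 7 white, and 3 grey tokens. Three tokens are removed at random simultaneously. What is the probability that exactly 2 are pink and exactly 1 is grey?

9/182

Unordered draws without replacement: count favorable combinations over C(14,3).
Favorable = C(4,2) · C(7,0) · C(3,1) = 18; total = C(14,3) = 364.
P = 18/364 = 9/182 ≈ 0.0495.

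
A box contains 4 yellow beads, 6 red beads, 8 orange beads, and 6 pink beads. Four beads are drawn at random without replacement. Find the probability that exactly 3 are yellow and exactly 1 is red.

4/1771

Unordered draws without replacement: count favorable combinations over C(24,4).
Favorable = C(4,3) · C(6,1) · C(8,0) · C(6,0) = 24; total = C(24,4) = 10626.
P = 24/10626 = 4/1771 ≈ 0.0023.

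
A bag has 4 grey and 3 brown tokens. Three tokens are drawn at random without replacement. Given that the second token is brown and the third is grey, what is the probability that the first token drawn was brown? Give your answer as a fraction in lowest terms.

P(first=brown and the second token is brown and the third is grey) = (3/7)·(2/6)·(4/5) = 4/35.
P(E) = Σ over first color = 6/35 + 4/35 = 2/7.
By Bayes, P(first=brown | E) = 4/35 / 2/7 = 2/5 ≈ 0.4000.

2/5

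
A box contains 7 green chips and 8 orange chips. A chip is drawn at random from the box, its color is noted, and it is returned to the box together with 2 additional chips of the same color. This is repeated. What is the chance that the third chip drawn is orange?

8/15

Sum over the four possibilities for the first two draws (orange/not-orange each), tracking how the orange count and total change by +2 per draw.
P(third is orange) = 8/15 ≈ 0.5333. (In a Pólya urn every draw has the same marginal probability 8/15.)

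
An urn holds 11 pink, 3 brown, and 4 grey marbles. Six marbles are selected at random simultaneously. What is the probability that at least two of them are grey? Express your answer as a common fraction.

Sum the hypergeometric tail for j = 2,…,4 grey marbles.
Favorable = C(4,2)·C(14,4) + C(4,3)·C(14,3) + C(4,4)·C(14,2) = 7553; total = C(18,6) = 18564.
P = 7553/18564 = 83/204 ≈ 0.4069.

83/204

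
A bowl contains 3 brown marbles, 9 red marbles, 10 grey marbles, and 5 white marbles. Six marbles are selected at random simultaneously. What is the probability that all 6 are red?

Unordered draws without replacement: count favorable combinations over C(27,6).
Favorable = C(3,0) · C(9,6) · C(10,0) · C(5,0) = 84; total = C(27,6) = 296010.
P = 84/296010 = 14/49335 ≈ 0.0003.

14/49335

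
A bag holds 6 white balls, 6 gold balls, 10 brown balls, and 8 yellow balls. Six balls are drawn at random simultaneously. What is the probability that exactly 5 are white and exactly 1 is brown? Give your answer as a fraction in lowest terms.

4/39585

Unordered draws without replacement: count favorable combinations over C(30,6).
Favorable = C(6,5) · C(6,0) · C(10,1) · C(8,0) = 60; total = C(30,6) = 593775.
P = 60/593775 = 4/39585 ≈ 0.0001.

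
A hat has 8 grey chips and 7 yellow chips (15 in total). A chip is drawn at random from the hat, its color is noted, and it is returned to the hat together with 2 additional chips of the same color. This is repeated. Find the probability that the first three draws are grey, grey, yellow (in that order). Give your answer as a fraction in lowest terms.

Track the composition after each reinforcement of +2.
P = (8/15) · (10/17) · (7/19) = 112/969 ≈ 0.1156.

112/969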